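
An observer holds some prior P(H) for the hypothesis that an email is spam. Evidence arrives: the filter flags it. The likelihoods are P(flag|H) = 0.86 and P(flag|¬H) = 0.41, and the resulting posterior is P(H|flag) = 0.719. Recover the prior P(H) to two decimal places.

Bayes' rule in odds form gives O(H|E) = O(H)·[P(E|H)/P(E|¬H)], hence O(H) = O(H|E)/LR.
Posterior odds = 0.719/(1−0.719) = 2.5587. LR = 0.86/0.41 = 2.0976.
Prior odds = 2.5587/2.0976 = 1.2198, so P(H) = 1.2198/(1+1.2198) ≈ 0.55.

P(H) = 0.55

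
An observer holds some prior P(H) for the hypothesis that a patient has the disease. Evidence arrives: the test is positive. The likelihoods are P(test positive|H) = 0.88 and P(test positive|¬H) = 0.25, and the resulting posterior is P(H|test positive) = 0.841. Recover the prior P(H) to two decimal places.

P(H) = 0.60

Bayes' rule in odds form gives O(H|E) = O(H)·[P(E|H)/P(E|¬H)], hence O(H) = O(H|E)/LR.
Posterior odds = 0.841/(1−0.841) = 5.2893. LR = 0.88/0.25 = 3.5200.
Prior odds = 5.2893/3.5200 = 1.5026, so P(H) = 1.5026/(1+1.5026) ≈ 0.60.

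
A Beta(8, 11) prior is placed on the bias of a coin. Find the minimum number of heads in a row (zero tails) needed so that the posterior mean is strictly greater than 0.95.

k = 202

After k heads and 0 tails the posterior is Beta(8+k, 11), with mean (8+k)/(8+11+k).
Set (8+k)/(19+k) > 0.95 and solve: k > (0.95·19 − 8)/(1 − 0.95) = 201.000.
The smallest integer exceeding 201.000 is 202, and checking k=202: (210)/(221) = 0.9502 > 0.95.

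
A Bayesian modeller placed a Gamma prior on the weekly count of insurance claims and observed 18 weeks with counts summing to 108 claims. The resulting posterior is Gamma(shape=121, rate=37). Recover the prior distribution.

Gamma(shape=13, rate=19)

Gamma–Poisson conjugacy: posterior shape = α + Σxᵢ, posterior rate = β + n.
So α = 121 − 108 = 13 and β = 37 − 18 = 19.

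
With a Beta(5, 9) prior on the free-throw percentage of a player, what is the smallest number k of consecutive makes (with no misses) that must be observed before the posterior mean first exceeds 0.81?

After k makes and 0 misses the posterior is Beta(5+k, 9), with mean (5+k)/(5+9+k).
Set (5+k)/(14+k) > 0.81 and solve: k > (0.81·14 − 5)/(1 − 0.81) = 33.368.
The smallest integer exceeding 33.368 is 34, and checking k=34: (39)/(48) = 0.8125 > 0.81.

k = 34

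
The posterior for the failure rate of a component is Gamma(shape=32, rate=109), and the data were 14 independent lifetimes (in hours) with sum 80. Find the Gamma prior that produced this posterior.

Gamma–exponential conjugacy: posterior shape = α + n, posterior rate = β + Σtᵢ.
So α = 32 − 14 = 18 and β = 109 − 80 = 29.

Gamma(shape=18, rate=29)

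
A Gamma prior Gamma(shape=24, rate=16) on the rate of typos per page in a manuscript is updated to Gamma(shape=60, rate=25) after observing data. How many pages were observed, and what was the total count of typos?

n = 9 pages with total 36 typos

A Gamma(α, β) prior (rate parametrization) on a Poisson rate with n observations summing to S gives posterior Gamma(α+S, β+n).
Matching: Σxᵢ = 60 − 24 = 36 and n = 25 − 16 = 9.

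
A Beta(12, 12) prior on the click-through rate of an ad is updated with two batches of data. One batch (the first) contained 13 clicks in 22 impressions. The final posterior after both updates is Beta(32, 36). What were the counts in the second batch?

7 clicks and 15 non-clicks

Because Beta–binomial updating is additive in the counts, the combined data contributed (α_post−α_prior, β_post−β_prior) successes and failures.
Total across both batches: 32−12=20 clicks, 36−12=24 non-clicks.
Subtract the first batch: 20−13=7 clicks and 24−9=15 non-clicks.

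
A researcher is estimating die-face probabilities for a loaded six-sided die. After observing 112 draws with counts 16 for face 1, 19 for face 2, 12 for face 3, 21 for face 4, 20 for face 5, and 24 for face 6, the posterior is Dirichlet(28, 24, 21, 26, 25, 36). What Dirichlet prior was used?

Dirichlet(12, 5, 9, 5, 5, 12)

For a Dirichlet(α) prior with multinomial counts c, the posterior is Dirichlet(α + c) componentwise.
Subtract each count from the matching posterior parameter: 28−16=12, 24−19=5, 21−12=9, 26−21=5, 25−20=5, 36−24=12.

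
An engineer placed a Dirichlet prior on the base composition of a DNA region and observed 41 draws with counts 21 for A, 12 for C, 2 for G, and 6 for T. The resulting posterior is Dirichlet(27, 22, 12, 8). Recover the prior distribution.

For a Dirichlet(α) prior with multinomial counts c, the posterior is Dirichlet(α + c) componentwise.
Subtract each count from the matching posterior parameter: 27−21=6, 22−12=10, 12−2=10, 8−6=2.

Dirichlet(6, 10, 10, 2)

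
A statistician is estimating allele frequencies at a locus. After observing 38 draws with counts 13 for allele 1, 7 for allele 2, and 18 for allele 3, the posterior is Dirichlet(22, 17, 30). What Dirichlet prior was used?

Dirichlet(9, 10, 12)

For a Dirichlet(α) prior with multinomial counts c, the posterior is Dirichlet(α + c) componentwise.
Subtract each count from the matching posterior parameter: 22−13=9, 17−7=10, 30−18=12.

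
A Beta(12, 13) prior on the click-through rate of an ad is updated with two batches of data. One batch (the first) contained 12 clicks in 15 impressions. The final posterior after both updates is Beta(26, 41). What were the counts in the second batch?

Because Beta–binomial updating is additive in the counts, the combined data contributed (α_post−α_prior, β_post−β_prior) successes and failures.
Total across both batches: 26−12=14 clicks, 41−13=28 non-clicks.
Subtract the first batch: 14−12=2 clicks and 28−3=25 non-clicks.

2 clicks and 25 non-clicks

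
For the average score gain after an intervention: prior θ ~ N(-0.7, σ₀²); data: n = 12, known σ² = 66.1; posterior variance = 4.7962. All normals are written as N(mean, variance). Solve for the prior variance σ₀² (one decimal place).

For the Normal–Normal model with known σ², precisions add: τ_n = τ₀ + n/σ².
So 1/σ₀² = 1/4.7962 − 12/66.1 = 0.208498 − 0.181543 = 0.026955.
Hence σ₀² = 1/0.026955 ≈ 37.1.

σ₀² = 37.1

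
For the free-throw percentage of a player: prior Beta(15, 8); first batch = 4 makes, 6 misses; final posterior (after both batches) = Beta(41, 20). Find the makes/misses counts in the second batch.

22 makes and 6 misses

Because Beta–binomial updating is additive in the counts, the combined data contributed (α_post−α_prior, β_post−β_prior) successes and failures.
Total across both batches: 41−15=26 makes, 20−8=12 misses.
Subtract the first batch: 26−4=22 makes and 12−6=6 misses.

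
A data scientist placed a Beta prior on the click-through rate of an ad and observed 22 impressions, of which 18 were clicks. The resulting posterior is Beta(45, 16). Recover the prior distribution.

Beta(27, 12)

A Beta(α, β) prior with s successes and f failures in binomial data gives a Beta(α+s, β+f) posterior.
Subtract the data counts: 45−18=27, 16−4=12.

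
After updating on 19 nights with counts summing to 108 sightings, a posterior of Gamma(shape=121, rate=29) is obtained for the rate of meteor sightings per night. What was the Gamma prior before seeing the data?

Gamma–Poisson conjugacy: posterior shape = α + Σxᵢ, posterior rate = β + n.
So α = 121 − 108 = 13 and β = 29 − 19 = 10.

Gamma(shape=13, rate=10)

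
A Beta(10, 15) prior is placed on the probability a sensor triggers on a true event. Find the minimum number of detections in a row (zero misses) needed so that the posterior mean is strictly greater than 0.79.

k = 47

After k detections and 0 misses the posterior is Beta(10+k, 15), with mean (10+k)/(10+15+k).
Set (10+k)/(25+k) > 0.79 and solve: k > (0.79·25 − 10)/(1 − 0.79) = 46.429.
The smallest integer exceeding 46.429 is 47, and checking k=47: (57)/(72) = 0.7917 > 0.79.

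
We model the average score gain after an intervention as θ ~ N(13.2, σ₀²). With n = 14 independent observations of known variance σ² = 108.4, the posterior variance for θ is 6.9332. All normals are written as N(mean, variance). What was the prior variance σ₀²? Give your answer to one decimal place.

σ₀² = 66.3

For the Normal–Normal model with known σ², precisions add: τ_n = τ₀ + n/σ².
So 1/σ₀² = 1/6.9332 − 14/108.4 = 0.144234 − 0.129151 = 0.015083.
Hence σ₀² = 1/0.015083 ≈ 66.3.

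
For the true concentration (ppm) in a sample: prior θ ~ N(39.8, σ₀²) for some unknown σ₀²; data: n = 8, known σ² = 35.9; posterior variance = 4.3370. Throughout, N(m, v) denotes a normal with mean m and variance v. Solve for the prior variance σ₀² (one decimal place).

Posterior precision equals prior precision plus data precision: 1/σ_n² = 1/σ₀² + n/σ².
So 1/σ₀² = 1/4.3370 − 8/35.9 = 0.230574 − 0.222841 = 0.007733.
Hence σ₀² = 1/0.007733 ≈ 129.3.

σ₀² = 129.3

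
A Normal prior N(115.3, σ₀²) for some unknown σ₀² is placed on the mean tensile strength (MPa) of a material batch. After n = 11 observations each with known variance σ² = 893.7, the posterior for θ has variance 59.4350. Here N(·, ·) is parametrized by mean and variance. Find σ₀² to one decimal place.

σ₀² = 221.4

Posterior precision equals prior precision plus data precision: 1/σ_n² = 1/σ₀² + n/σ².
So 1/σ₀² = 1/59.4350 − 11/893.7 = 0.016825 − 0.012308 = 0.004517.
Hence σ₀² = 1/0.004517 ≈ 221.4.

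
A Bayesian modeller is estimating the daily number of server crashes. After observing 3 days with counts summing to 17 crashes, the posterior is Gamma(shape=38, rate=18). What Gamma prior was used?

Gamma(shape=21, rate=15)

A Gamma(α, β) prior (rate parametrization) on a Poisson rate with n observations summing to S gives posterior Gamma(α+S, β+n).
So α = 38 − 17 = 21 and β = 18 − 3 = 15.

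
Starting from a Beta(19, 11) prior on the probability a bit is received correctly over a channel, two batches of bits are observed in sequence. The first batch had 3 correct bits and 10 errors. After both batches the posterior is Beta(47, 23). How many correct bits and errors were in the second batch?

25 correct bits and 2 errors

Sequential conjugate updates are equivalent to a single update on the pooled data, so total successes = posterior α − prior α and total failures = posterior β − prior β.
Total across both batches: 47−19=28 correct bits, 23−11=12 errors.
Subtract the first batch: 28−3=25 correct bits and 12−10=2 errors.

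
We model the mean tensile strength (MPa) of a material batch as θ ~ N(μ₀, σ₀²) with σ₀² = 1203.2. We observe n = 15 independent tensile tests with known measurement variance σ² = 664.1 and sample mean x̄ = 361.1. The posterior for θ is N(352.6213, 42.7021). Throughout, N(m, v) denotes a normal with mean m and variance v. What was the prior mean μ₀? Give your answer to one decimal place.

With known observation variance, the Normal–Normal posterior has precision τ_n = τ₀ + n/σ² and mean μ_n = (τ₀μ₀ + (n/σ²)x̄)/τ_n.
Here τ₀ = 1/1203.2 = 0.000831 and τ_data = 15/664.1 = 0.022587, so τ_n = 0.023418.
Rearranging for μ₀: μ₀ = (μ_n·τ_n − τ_data·x̄)/τ₀ = (352.6213·0.023418 − 0.022587·361.1) / 0.000831 = 0.101520/0.000831 ≈ 122.2.

μ₀ = 122.2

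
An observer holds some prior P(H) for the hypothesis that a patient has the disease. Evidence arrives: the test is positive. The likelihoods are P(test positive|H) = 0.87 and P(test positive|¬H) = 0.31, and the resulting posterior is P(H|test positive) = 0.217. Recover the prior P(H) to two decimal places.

P(H) = 0.09

Bayes' rule in odds form gives O(H|E) = O(H)·[P(E|H)/P(E|¬H)], hence O(H) = O(H|E)/LR.
Posterior odds = 0.217/(1−0.217) = 0.2771. LR = 0.87/0.31 = 2.8065.
Prior odds = 0.2771/2.8065 = 0.0987, so P(H) = 0.0987/(1+0.0987) ≈ 0.09.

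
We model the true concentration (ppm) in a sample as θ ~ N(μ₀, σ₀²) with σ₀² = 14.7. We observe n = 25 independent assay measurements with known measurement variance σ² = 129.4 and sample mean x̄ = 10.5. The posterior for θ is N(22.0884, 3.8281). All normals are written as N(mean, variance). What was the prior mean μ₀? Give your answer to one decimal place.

μ₀ = 55.0

With known observation variance, the Normal–Normal posterior has precision τ_n = τ₀ + n/σ² and mean μ_n = (τ₀μ₀ + (n/σ²)x̄)/τ_n.
Here τ₀ = 1/14.7 = 0.068027 and τ_data = 25/129.4 = 0.193199, so τ_n = 0.261226.
Rearranging for μ₀: μ₀ = (μ_n·τ_n − τ_data·x̄)/τ₀ = (22.0884·0.261226 − 0.193199·10.5) / 0.068027 = 3.741475/0.068027 ≈ 55.0.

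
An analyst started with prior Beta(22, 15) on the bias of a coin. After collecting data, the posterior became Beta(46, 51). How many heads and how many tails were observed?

Under Beta–binomial conjugacy the posterior parameters are (α+s, β+f).
So s = 46 − 22 = 24 and f = 51 − 15 = 36.

24 heads and 36 tails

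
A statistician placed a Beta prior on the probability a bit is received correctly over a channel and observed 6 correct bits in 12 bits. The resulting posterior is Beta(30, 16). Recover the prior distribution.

A Beta(a, b) prior with s successes and f failures in binomial data gives a Beta(a+s, b+f) posterior.
Subtract the data counts: 30−6=24, 16−6=10.

Beta(24, 10)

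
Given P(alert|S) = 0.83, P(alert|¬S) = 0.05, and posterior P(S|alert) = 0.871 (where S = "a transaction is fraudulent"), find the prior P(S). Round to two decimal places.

P(S) = 0.29

Bayes' rule in odds form gives O(S|E) = O(S)·[P(E|S)/P(E|¬S)], hence O(S) = O(S|E)/LR.
Posterior odds = 0.871/(1−0.871) = 6.7519. LR = 0.83/0.05 = 16.6000.
Prior odds = 6.7519/16.6000 = 0.4067, so P(S) = 0.4067/(1+0.4067) ≈ 0.29.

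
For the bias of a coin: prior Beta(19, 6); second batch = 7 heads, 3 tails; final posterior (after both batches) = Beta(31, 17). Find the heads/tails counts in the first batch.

Because Beta–binomial updating is additive in the counts, the combined data contributed (α_post−α_prior, β_post−β_prior) successes and failures.
Total across both batches: 31−19=12 heads, 17−6=11 tails.
Subtract the second batch: 12−7=5 heads and 11−3=8 tails.

5 heads and 8 tails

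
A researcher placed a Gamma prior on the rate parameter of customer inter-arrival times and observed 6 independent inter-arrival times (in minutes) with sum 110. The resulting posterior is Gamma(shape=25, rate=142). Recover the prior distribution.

Gamma–exponential conjugacy: posterior shape = α + n, posterior rate = β + Σtᵢ.
So α = 25 − 6 = 19 and β = 142 − 110 = 32.

Gamma(shape=19, rate=32)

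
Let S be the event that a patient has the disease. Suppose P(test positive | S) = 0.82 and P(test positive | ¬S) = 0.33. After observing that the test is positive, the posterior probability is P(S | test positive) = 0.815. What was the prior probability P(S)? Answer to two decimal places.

P(S) = 0.64

In odds form, posterior odds = prior odds × likelihood ratio, so prior odds = posterior odds ÷ LR.
Posterior odds = 0.815/(1−0.815) = 4.4054. LR = 0.82/0.33 = 2.4848.
Prior odds = 4.4054/2.4848 = 1.7729, so P(S) = 1.7729/(1+1.7729) ≈ 0.64.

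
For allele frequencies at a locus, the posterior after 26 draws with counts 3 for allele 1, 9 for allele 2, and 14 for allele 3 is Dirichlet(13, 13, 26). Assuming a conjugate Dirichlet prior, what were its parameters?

For a Dirichlet(α) prior with multinomial counts c, the posterior is Dirichlet(α + c) componentwise.
Subtract each count from the matching posterior parameter: 13−3=10, 13−9=4, 26−14=12.

Dirichlet(10, 4, 12)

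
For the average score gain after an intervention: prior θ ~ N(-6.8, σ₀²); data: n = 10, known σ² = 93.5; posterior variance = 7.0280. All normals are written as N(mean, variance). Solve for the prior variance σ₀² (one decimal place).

Posterior precision equals prior precision plus data precision: 1/σ_n² = 1/σ₀² + n/σ².
So 1/σ₀² = 1/7.0280 − 10/93.5 = 0.142288 − 0.106952 = 0.035336.
Hence σ₀² = 1/0.035336 ≈ 28.3.

σ₀² = 28.3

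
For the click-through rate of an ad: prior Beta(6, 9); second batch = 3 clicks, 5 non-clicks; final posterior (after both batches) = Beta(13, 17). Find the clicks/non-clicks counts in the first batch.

Sequential conjugate updates are equivalent to a single update on the pooled data, so total successes = posterior α − prior α and total failures = posterior β − prior β.
Total across both batches: 13−6=7 clicks, 17−9=8 non-clicks.
Subtract the second batch: 7−3=4 clicks and 8−5=3 non-clicks.

4 clicks and 3 non-clicks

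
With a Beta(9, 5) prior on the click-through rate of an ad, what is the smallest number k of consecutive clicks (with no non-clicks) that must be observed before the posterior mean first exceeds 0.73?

k = 5

After k clicks and 0 non-clicks the posterior is Beta(9+k, 5), with mean (9+k)/(9+5+k).
Set (9+k)/(14+k) > 0.73 and solve: k > (0.73·14 − 9)/(1 − 0.73) = 4.519.
The smallest integer exceeding 4.519 is 5, and checking k=5: (14)/(19) = 0.7368 > 0.73.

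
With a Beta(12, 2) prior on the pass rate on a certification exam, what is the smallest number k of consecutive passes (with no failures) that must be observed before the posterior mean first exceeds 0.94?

After k passes and 0 failures the posterior is Beta(12+k, 2), with mean (12+k)/(12+2+k).
Set (12+k)/(14+k) > 0.94 and solve: k > (0.94·14 − 12)/(1 − 0.94) = 19.333.
The smallest integer exceeding 19.333 is 20.

k = 20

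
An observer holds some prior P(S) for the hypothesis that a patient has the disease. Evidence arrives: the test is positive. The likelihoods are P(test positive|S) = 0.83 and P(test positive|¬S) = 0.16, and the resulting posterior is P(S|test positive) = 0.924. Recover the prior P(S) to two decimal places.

Bayes' rule in odds form gives O(S|E) = O(S)·[P(E|S)/P(E|¬S)], hence O(S) = O(S|E)/LR.
Posterior odds = 0.924/(1−0.924) = 12.1579. LR = 0.83/0.16 = 5.1875.
Prior odds = 12.1579/5.1875 = 2.3437, so P(S) = 2.3437/(1+2.3437) ≈ 0.70.

P(S) = 0.70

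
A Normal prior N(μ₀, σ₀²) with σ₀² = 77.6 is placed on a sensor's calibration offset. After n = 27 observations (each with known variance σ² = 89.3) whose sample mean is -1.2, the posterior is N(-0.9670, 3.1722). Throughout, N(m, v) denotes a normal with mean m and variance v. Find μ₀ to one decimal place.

μ₀ = 4.5

With known observation variance, the Normal–Normal posterior has precision τ_n = τ₀ + n/σ² and mean μ_n = (τ₀μ₀ + (n/σ²)x̄)/τ_n.
Here τ₀ = 1/77.6 = 0.012887 and τ_data = 27/89.3 = 0.302352, so τ_n = 0.315239.
Rearranging for μ₀: μ₀ = (μ_n·τ_n − τ_data·x̄)/τ₀ = (-0.9670·0.315239 − 0.302352·-1.2) / 0.012887 = 0.057986/0.012887 ≈ 4.5.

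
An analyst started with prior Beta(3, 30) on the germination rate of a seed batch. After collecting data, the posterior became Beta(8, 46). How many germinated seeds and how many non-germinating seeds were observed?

Beta is conjugate to the binomial likelihood: posterior = Beta(α+s, β+f).
Match parameters: s=8−3=5, f=46−30=16.

5 germinated seeds and 16 non-germinating seeds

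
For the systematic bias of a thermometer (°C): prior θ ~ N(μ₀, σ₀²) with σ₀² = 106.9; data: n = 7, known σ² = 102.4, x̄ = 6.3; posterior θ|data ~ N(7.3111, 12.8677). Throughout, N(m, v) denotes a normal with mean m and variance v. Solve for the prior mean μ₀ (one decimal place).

The posterior mean is a precision-weighted average: μ_n = (τ₀μ₀ + τ_data·x̄)/(τ₀+τ_data), with τ₀=1/σ₀² and τ_data=n/σ².
Here τ₀ = 1/106.9 = 0.009355 and τ_data = 7/102.4 = 0.068359, so τ_n = 0.077714.
Rearranging for μ₀: μ₀ = (μ_n·τ_n − τ_data·x̄)/τ₀ = (7.3111·0.077714 − 0.068359·6.3) / 0.009355 = 0.137513/0.009355 ≈ 14.7.

μ₀ = 14.7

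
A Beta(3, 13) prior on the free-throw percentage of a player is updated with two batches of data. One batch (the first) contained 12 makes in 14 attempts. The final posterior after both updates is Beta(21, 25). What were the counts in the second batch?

6 makes and 10 misses

Because Beta–binomial updating is additive in the counts, the combined data contributed (α_post−α_prior, β_post−β_prior) successes and failures.
Total across both batches: 21−3=18 makes, 25−13=12 misses.
Subtract the first batch: 18−12=6 makes and 12−2=10 misses.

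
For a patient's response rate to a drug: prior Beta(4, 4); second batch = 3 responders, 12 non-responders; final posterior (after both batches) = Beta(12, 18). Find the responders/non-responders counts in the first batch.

Because Beta–binomial updating is additive in the counts, the combined data contributed (α_post−α_prior, β_post−β_prior) successes and failures.
Total across both batches: 12−4=8 responders, 18−4=14 non-responders.
Subtract the second batch: 8−3=5 responders and 14−12=2 non-responders.

5 responders and 2 non-responders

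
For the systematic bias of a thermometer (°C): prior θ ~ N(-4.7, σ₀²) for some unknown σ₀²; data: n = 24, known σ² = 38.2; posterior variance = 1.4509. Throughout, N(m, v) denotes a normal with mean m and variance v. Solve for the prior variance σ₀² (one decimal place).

σ₀² = 16.4

Posterior precision equals prior precision plus data precision: 1/σ_n² = 1/σ₀² + n/σ².
So 1/σ₀² = 1/1.4509 − 24/38.2 = 0.689227 − 0.628272 = 0.060955.
Hence σ₀² = 1/0.060955 ≈ 16.4.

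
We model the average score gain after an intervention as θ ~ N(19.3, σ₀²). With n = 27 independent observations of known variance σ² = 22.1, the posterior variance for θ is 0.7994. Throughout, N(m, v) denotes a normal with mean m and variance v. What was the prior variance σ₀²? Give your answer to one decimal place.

σ₀² = 34.2

Posterior precision equals prior precision plus data precision: 1/σ_n² = 1/σ₀² + n/σ².
So 1/σ₀² = 1/0.7994 − 27/22.1 = 1.250938 − 1.221719 = 0.029219.
Hence σ₀² = 1/0.029219 ≈ 34.2.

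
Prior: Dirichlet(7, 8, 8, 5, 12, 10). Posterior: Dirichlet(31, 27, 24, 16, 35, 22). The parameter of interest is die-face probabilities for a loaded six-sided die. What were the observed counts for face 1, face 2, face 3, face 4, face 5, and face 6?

For a Dirichlet(α) prior with multinomial counts c, the posterior is Dirichlet(α + c) componentwise.
Counts are posterior − prior componentwise: 31−7=24, 27−8=19, 24−8=16, 16−5=11, 35−12=23, 22−10=12.

counts (24, 19, 16, 11, 23, 12)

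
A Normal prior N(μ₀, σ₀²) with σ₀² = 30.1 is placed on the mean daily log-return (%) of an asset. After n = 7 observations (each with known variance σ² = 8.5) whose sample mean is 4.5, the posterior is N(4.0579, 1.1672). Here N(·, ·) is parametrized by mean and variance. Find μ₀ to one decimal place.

With known observation variance, the Normal–Normal posterior has precision τ_n = τ₀ + n/σ² and mean μ_n = (τ₀μ₀ + (n/σ²)x̄)/τ_n.
Here τ₀ = 1/30.1 = 0.033223 and τ_data = 7/8.5 = 0.823529, so τ_n = 0.856752.
Rearranging for μ₀: μ₀ = (μ_n·τ_n − τ_data·x̄)/τ₀ = (4.0579·0.856752 − 0.823529·4.5) / 0.033223 = -0.229267/0.033223 ≈ -6.9.

μ₀ = -6.9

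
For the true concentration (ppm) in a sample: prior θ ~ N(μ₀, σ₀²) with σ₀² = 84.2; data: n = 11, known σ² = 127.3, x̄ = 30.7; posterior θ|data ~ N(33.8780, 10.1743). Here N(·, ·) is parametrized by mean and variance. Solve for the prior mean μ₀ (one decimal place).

The posterior mean is a precision-weighted average: μ_n = (τ₀μ₀ + τ_data·x̄)/(τ₀+τ_data), with τ₀=1/σ₀² and τ_data=n/σ².
Here τ₀ = 1/84.2 = 0.011876 and τ_data = 11/127.3 = 0.086410, so τ_n = 0.098286.
Rearranging for μ₀: μ₀ = (μ_n·τ_n − τ_data·x̄)/τ₀ = (33.8780·0.098286 − 0.086410·30.7) / 0.011876 = 0.676946/0.011876 ≈ 57.0.

μ₀ = 57.0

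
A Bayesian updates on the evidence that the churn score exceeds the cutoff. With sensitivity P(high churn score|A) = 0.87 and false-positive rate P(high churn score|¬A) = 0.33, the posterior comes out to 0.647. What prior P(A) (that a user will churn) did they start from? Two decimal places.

Bayes' rule in odds form gives O(A|E) = O(A)·[P(E|A)/P(E|¬A)], hence O(A) = O(A|E)/LR.
Posterior odds = 0.647/(1−0.647) = 1.8329. LR = 0.87/0.33 = 2.6364.
Prior odds = 1.8329/2.6364 = 0.6952, so P(A) = 0.6952/(1+0.6952) ≈ 0.41.

P(A) = 0.41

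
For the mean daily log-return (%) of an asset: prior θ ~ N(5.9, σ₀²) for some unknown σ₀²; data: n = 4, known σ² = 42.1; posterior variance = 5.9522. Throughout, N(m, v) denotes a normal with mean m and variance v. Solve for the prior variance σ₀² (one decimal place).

For the Normal–Normal model with known σ², precisions add: τ_n = τ₀ + n/σ².
So 1/σ₀² = 1/5.9522 − 4/42.1 = 0.168005 − 0.095012 = 0.072993.
Hence σ₀² = 1/0.072993 ≈ 13.7.

σ₀² = 13.7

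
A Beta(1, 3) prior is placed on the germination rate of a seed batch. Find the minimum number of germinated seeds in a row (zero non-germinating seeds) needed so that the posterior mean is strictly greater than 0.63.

k = 5

After k germinated seeds and 0 non-germinating seeds the posterior is Beta(1+k, 3), with mean (1+k)/(1+3+k).
Set (1+k)/(4+k) > 0.63 and solve: k > (0.63·4 − 1)/(1 − 0.63) = 4.108.
The smallest integer exceeding 4.108 is 5, and checking k=5: (6)/(9) = 0.6667 > 0.63.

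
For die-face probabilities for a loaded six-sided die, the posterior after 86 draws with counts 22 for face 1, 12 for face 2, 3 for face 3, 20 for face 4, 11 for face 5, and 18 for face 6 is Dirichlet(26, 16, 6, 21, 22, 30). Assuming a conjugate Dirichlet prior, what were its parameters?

For a Dirichlet(α) prior with multinomial counts c, the posterior is Dirichlet(α + c) componentwise.
Subtract each count from the matching posterior parameter: 26−22=4, 16−12=4, 6−3=3, 21−20=1, 22−11=11, 30−18=12.

Dirichlet(4, 4, 3, 1, 11, 12)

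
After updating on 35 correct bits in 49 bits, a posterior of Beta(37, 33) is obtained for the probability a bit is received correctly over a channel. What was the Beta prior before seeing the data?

Beta(2, 19)

Under Beta–binomial conjugacy the posterior parameters are (a+s, b+f).
Subtract the data counts: 37−35=2, 33−14=19.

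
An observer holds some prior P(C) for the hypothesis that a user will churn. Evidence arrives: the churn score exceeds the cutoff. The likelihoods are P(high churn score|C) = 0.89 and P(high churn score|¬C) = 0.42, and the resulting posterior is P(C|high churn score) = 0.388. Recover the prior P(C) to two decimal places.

In odds form, posterior odds = prior odds × likelihood ratio, so prior odds = posterior odds ÷ LR.
Posterior odds = 0.388/(1−0.388) = 0.6340. LR = 0.89/0.42 = 2.1190.
Prior odds = 0.6340/2.1190 = 0.2992, so P(C) = 0.2992/(1+0.2992) ≈ 0.23.

P(C) = 0.23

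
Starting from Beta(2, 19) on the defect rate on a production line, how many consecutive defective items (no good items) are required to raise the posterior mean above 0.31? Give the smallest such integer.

After k defective items and 0 good items the posterior is Beta(2+k, 19), with mean (2+k)/(2+19+k).
Set (2+k)/(21+k) > 0.31 and solve: k > (0.31·21 − 2)/(1 − 0.31) = 6.536.
The smallest integer exceeding 6.536 is 7, and checking k=7: (9)/(28) = 0.3214 > 0.31.

k = 7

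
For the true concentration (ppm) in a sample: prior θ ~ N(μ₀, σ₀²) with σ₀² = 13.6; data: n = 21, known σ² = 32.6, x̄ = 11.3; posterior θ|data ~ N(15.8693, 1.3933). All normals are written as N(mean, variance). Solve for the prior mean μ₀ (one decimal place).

μ₀ = 55.9

The posterior mean is a precision-weighted average: μ_n = (τ₀μ₀ + τ_data·x̄)/(τ₀+τ_data), with τ₀=1/σ₀² and τ_data=n/σ².
Here τ₀ = 1/13.6 = 0.073529 and τ_data = 21/32.6 = 0.644172, so τ_n = 0.717701.
Rearranging for μ₀: μ₀ = (μ_n·τ_n − τ_data·x̄)/τ₀ = (15.8693·0.717701 − 0.644172·11.3) / 0.073529 = 4.110269/0.073529 ≈ 55.9.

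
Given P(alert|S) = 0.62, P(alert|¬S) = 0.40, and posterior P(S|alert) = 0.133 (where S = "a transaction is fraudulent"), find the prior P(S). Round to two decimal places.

P(S) = 0.09

Bayes' rule in odds form gives O(S|E) = O(S)·[P(E|S)/P(E|¬S)], hence O(S) = O(S|E)/LR.
Posterior odds = 0.133/(1−0.133) = 0.1534. LR = 0.62/0.40 = 1.5500.
Prior odds = 0.1534/1.5500 = 0.0990, so P(S) = 0.0990/(1+0.0990) ≈ 0.09.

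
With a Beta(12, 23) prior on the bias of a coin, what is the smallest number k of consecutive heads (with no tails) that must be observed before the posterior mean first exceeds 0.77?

After k heads and 0 tails the posterior is Beta(12+k, 23), with mean (12+k)/(12+23+k).
Set (12+k)/(35+k) > 0.77 and solve: k > (0.77·35 − 12)/(1 − 0.77) = 65.000.
The smallest integer exceeding 65.000 is 66.

k = 66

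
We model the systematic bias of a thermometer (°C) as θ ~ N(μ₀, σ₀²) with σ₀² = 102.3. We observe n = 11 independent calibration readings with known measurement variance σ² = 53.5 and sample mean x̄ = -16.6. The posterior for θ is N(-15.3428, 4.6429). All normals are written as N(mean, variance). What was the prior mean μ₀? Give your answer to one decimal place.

μ₀ = 11.1

With known observation variance, the Normal–Normal posterior has precision τ_n = τ₀ + n/σ² and mean μ_n = (τ₀μ₀ + (n/σ²)x̄)/τ_n.
Here τ₀ = 1/102.3 = 0.009775 and τ_data = 11/53.5 = 0.205607, so τ_n = 0.215382.
Rearranging for μ₀: μ₀ = (μ_n·τ_n − τ_data·x̄)/τ₀ = (-15.3428·0.215382 − 0.205607·-16.6) / 0.009775 = 0.108513/0.009775 ≈ 11.1.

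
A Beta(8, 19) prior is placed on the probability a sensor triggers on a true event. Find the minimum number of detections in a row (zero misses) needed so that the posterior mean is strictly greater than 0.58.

k = 19

After k detections and 0 misses the posterior is Beta(8+k, 19), with mean (8+k)/(8+19+k).
Set (8+k)/(27+k) > 0.58 and solve: k > (0.58·27 − 8)/(1 − 0.58) = 18.238.
The smallest integer exceeding 18.238 is 19, and checking k=19: (27)/(46) = 0.5870 > 0.58.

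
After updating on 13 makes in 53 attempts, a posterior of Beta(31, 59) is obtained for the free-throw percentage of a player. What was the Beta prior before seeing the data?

Beta(18, 19)

Beta is conjugate to the binomial likelihood: posterior = Beta(a+s, b+f).
So a = 31 − 13 = 18 and b = 59 − 40 = 19.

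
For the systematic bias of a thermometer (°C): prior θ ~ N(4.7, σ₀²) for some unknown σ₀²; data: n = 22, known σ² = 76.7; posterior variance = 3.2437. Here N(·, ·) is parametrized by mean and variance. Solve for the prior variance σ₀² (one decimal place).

σ₀² = 46.6

Posterior precision equals prior precision plus data precision: 1/σ_n² = 1/σ₀² + n/σ².
So 1/σ₀² = 1/3.2437 − 22/76.7 = 0.308290 − 0.286832 = 0.021458.
Hence σ₀² = 1/0.021458 ≈ 46.6.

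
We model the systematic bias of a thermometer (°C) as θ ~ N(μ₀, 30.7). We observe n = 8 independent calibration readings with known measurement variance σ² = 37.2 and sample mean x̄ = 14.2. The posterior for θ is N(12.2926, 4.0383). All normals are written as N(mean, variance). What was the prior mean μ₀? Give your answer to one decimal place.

μ₀ = -0.3

With known observation variance, the Normal–Normal posterior has precision τ_n = τ₀ + n/σ² and mean μ_n = (τ₀μ₀ + (n/σ²)x̄)/τ_n.
Here τ₀ = 1/30.7 = 0.032573 and τ_data = 8/37.2 = 0.215054, so τ_n = 0.247627.
Rearranging for μ₀: μ₀ = (μ_n·τ_n − τ_data·x̄)/τ₀ = (12.2926·0.247627 − 0.215054·14.2) / 0.032573 = -0.009787/0.032573 ≈ -0.3.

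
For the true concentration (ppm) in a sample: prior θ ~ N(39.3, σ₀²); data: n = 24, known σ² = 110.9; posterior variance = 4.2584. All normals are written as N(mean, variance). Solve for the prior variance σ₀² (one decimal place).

σ₀² = 54.3

For the Normal–Normal model with known σ², precisions add: τ_n = τ₀ + n/σ².
So 1/σ₀² = 1/4.2584 − 24/110.9 = 0.234830 − 0.216411 = 0.018419.
Hence σ₀² = 1/0.018419 ≈ 54.3.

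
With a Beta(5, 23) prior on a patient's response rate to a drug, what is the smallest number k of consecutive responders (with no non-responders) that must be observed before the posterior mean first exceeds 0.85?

After k responders and 0 non-responders the posterior is Beta(5+k, 23), with mean (5+k)/(5+23+k).
Set (5+k)/(28+k) > 0.85 and solve: k > (0.85·28 − 5)/(1 − 0.85) = 125.333.
The smallest integer exceeding 125.333 is 126, and checking k=126: (131)/(154) = 0.8506 > 0.85.

k = 126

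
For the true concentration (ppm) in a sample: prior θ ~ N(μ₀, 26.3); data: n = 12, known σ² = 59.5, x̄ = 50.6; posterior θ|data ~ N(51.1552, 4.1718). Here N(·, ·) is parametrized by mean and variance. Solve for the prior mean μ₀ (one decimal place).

μ₀ = 54.1

With known observation variance, the Normal–Normal posterior has precision τ_n = τ₀ + n/σ² and mean μ_n = (τ₀μ₀ + (n/σ²)x̄)/τ_n.
Here τ₀ = 1/26.3 = 0.038023 and τ_data = 12/59.5 = 0.201681, so τ_n = 0.239704.
Rearranging for μ₀: μ₀ = (μ_n·τ_n − τ_data·x̄)/τ₀ = (51.1552·0.239704 − 0.201681·50.6) / 0.038023 = 2.057047/0.038023 ≈ 54.1.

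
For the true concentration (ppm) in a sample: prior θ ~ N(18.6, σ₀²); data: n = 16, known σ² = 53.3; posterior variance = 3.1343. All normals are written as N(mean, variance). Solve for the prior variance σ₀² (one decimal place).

For the Normal–Normal model with known σ², precisions add: τ_n = τ₀ + n/σ².
So 1/σ₀² = 1/3.1343 − 16/53.3 = 0.319051 − 0.300188 = 0.018863.
Hence σ₀² = 1/0.018863 ≈ 53.0.

σ₀² = 53.0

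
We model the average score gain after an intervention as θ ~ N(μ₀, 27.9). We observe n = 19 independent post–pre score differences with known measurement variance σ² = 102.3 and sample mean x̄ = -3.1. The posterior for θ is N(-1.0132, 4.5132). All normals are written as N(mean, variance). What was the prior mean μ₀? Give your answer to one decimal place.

With known observation variance, the Normal–Normal posterior has precision τ_n = τ₀ + n/σ² and mean μ_n = (τ₀μ₀ + (n/σ²)x̄)/τ_n.
Here τ₀ = 1/27.9 = 0.035842 and τ_data = 19/102.3 = 0.185728, so τ_n = 0.221570.
Rearranging for μ₀: μ₀ = (μ_n·τ_n − τ_data·x̄)/τ₀ = (-1.0132·0.221570 − 0.185728·-3.1) / 0.035842 = 0.351262/0.035842 ≈ 9.8.

μ₀ = 9.8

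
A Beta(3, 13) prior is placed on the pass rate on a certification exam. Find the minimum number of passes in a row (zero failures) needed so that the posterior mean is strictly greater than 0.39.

k = 6

After k passes and 0 failures the posterior is Beta(3+k, 13), with mean (3+k)/(3+13+k).
Set (3+k)/(16+k) > 0.39 and solve: k > (0.39·16 − 3)/(1 − 0.39) = 5.311.
The smallest integer exceeding 5.311 is 6, and checking k=6: (9)/(22) = 0.4091 > 0.39.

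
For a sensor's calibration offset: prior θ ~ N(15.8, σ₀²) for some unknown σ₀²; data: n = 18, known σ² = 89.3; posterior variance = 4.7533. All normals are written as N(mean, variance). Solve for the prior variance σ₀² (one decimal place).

For the Normal–Normal model with known σ², precisions add: τ_n = τ₀ + n/σ².
So 1/σ₀² = 1/4.7533 − 18/89.3 = 0.210380 − 0.201568 = 0.008812.
Hence σ₀² = 1/0.008812 ≈ 113.5.

σ₀² = 113.5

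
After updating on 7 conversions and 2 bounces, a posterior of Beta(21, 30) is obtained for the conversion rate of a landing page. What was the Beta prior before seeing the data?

Beta(14, 28)

A Beta(a, b) prior with s successes and f failures in binomial data gives a Beta(a+s, b+f) posterior.
So a = 21 − 7 = 14 and b = 30 − 2 = 28.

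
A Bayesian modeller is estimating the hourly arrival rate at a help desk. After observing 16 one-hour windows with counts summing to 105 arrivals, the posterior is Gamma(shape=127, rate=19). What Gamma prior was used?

Gamma(shape=22, rate=3)

A Gamma(α, β) prior (rate parametrization) on a Poisson rate with n observations summing to S gives posterior Gamma(α+S, β+n).
So α = 127 − 105 = 22 and β = 19 − 16 = 3.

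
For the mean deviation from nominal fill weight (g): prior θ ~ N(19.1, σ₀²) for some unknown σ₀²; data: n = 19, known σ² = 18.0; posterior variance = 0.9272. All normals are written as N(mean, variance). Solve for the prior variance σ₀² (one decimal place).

Posterior precision equals prior precision plus data precision: 1/σ_n² = 1/σ₀² + n/σ².
So 1/σ₀² = 1/0.9272 − 19/18.0 = 1.078516 − 1.055556 = 0.022960.
Hence σ₀² = 1/0.022960 ≈ 43.6.

σ₀² = 43.6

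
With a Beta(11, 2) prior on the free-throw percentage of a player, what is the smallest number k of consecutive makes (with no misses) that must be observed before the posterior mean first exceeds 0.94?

k = 21

After k makes and 0 misses the posterior is Beta(11+k, 2), with mean (11+k)/(11+2+k).
Set (11+k)/(13+k) > 0.94 and solve: k > (0.94·13 − 11)/(1 − 0.94) = 20.333.
The smallest integer exceeding 20.333 is 21, and checking k=21: (32)/(34) = 0.9412 > 0.94.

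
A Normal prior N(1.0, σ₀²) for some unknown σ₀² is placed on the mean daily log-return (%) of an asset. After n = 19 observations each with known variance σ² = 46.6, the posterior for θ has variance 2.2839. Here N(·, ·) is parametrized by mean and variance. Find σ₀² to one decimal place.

For the Normal–Normal model with known σ², precisions add: τ_n = τ₀ + n/σ².
So 1/σ₀² = 1/2.2839 − 19/46.6 = 0.437848 − 0.407725 = 0.030123.
Hence σ₀² = 1/0.030123 ≈ 33.2.

σ₀² = 33.2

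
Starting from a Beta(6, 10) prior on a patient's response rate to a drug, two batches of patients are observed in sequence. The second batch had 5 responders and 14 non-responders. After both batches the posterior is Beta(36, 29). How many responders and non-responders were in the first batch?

Because Beta–binomial updating is additive in the counts, the combined data contributed (α_post−α_prior, β_post−β_prior) successes and failures.
Total across both batches: 36−6=30 responders, 29−10=19 non-responders.
Subtract the second batch: 30−5=25 responders and 19−14=5 non-responders.

25 responders and 5 non-responders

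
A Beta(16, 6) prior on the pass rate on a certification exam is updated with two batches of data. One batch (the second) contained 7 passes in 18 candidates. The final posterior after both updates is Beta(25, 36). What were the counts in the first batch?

Sequential conjugate updates are equivalent to a single update on the pooled data, so total successes = posterior α − prior α and total failures = posterior β − prior β.
Total across both batches: 25−16=9 passes, 36−6=30 failures.
Subtract the second batch: 9−7=2 passes and 30−11=19 failures.

2 passes and 19 failures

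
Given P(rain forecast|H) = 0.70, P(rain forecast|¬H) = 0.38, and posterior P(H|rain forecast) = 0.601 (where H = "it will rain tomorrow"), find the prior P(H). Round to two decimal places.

In odds form, posterior odds = prior odds × likelihood ratio, so prior odds = posterior odds ÷ LR.
Posterior odds = 0.601/(1−0.601) = 1.5063. LR = 0.70/0.38 = 1.8421.
Prior odds = 1.5063/1.8421 = 0.8177, so P(H) = 0.8177/(1+0.8177) ≈ 0.45.

P(H) = 0.45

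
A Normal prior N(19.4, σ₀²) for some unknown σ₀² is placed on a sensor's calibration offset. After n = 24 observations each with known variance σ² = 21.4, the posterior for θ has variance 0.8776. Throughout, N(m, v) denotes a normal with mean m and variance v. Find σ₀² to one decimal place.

σ₀² = 55.6

Posterior precision equals prior precision plus data precision: 1/σ_n² = 1/σ₀² + n/σ².
So 1/σ₀² = 1/0.8776 − 24/21.4 = 1.139471 − 1.121495 = 0.017976.
Hence σ₀² = 1/0.017976 ≈ 55.6.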